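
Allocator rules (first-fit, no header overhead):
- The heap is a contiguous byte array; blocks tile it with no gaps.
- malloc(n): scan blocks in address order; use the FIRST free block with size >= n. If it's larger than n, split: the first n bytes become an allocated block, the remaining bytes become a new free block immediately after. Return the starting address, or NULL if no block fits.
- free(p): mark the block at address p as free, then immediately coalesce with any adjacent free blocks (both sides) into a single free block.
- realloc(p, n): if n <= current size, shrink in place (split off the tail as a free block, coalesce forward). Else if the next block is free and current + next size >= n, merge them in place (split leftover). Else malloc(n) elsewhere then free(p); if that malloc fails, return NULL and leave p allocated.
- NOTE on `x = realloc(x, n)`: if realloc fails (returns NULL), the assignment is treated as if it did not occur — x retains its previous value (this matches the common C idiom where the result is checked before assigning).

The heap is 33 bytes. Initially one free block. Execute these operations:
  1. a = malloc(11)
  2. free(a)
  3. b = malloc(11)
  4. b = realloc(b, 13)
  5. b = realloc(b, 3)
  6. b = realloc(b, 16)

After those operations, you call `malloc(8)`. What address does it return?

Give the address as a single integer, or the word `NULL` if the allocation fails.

Answer: 16

Derivation:
Op 1: a = malloc(11) -> a = 0; heap: [0-10 ALLOC][11-32 FREE]
Op 2: free(a) -> (freed a); heap: [0-32 FREE]
Op 3: b = malloc(11) -> b = 0; heap: [0-10 ALLOC][11-32 FREE]
Op 4: b = realloc(b, 13) -> b = 0; heap: [0-12 ALLOC][13-32 FREE]
Op 5: b = realloc(b, 3) -> b = 0; heap: [0-2 ALLOC][3-32 FREE]
Op 6: b = realloc(b, 16) -> b = 0; heap: [0-15 ALLOC][16-32 FREE]
malloc(8): first-fit scan over [0-15 ALLOC][16-32 FREE] -> 16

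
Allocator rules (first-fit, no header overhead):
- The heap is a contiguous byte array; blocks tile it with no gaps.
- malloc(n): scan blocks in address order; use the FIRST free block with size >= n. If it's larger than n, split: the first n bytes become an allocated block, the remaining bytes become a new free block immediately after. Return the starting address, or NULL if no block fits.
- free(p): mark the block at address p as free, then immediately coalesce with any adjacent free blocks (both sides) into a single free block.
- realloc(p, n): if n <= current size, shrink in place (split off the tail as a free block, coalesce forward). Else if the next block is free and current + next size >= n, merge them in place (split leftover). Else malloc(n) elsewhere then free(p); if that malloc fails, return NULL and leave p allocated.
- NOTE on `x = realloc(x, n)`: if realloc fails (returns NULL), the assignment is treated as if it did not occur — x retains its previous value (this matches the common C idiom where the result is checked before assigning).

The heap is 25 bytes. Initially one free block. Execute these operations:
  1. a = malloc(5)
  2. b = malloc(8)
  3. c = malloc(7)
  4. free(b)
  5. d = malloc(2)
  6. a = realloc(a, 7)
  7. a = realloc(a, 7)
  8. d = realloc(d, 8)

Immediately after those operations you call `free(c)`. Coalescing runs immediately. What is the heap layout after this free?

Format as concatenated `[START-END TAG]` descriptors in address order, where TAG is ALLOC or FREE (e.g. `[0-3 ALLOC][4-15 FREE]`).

Op 1: a = malloc(5) -> a = 0; heap: [0-4 ALLOC][5-24 FREE]
Op 2: b = malloc(8) -> b = 5; heap: [0-4 ALLOC][5-12 ALLOC][13-24 FREE]
Op 3: c = malloc(7) -> c = 13; heap: [0-4 ALLOC][5-12 ALLOC][13-19 ALLOC][20-24 FREE]
Op 4: free(b) -> (freed b); heap: [0-4 ALLOC][5-12 FREE][13-19 ALLOC][20-24 FREE]
Op 5: d = malloc(2) -> d = 5; heap: [0-4 ALLOC][5-6 ALLOC][7-12 FREE][13-19 ALLOC][20-24 FREE]
Op 6: a = realloc(a, 7) -> NULL (a unchanged); heap: [0-4 ALLOC][5-6 ALLOC][7-12 FREE][13-19 ALLOC][20-24 FREE]
Op 7: a = realloc(a, 7) -> NULL (a unchanged); heap: [0-4 ALLOC][5-6 ALLOC][7-12 FREE][13-19 ALLOC][20-24 FREE]
Op 8: d = realloc(d, 8) -> d = 5; heap: [0-4 ALLOC][5-12 ALLOC][13-19 ALLOC][20-24 FREE]
free(c): c = 13 -> block [13-19 ALLOC]; mark free, coalesce with adjacent free neighbors -> [0-4 ALLOC][5-12 ALLOC][13-24 FREE]

Answer: [0-4 ALLOC][5-12 ALLOC][13-24 FREE]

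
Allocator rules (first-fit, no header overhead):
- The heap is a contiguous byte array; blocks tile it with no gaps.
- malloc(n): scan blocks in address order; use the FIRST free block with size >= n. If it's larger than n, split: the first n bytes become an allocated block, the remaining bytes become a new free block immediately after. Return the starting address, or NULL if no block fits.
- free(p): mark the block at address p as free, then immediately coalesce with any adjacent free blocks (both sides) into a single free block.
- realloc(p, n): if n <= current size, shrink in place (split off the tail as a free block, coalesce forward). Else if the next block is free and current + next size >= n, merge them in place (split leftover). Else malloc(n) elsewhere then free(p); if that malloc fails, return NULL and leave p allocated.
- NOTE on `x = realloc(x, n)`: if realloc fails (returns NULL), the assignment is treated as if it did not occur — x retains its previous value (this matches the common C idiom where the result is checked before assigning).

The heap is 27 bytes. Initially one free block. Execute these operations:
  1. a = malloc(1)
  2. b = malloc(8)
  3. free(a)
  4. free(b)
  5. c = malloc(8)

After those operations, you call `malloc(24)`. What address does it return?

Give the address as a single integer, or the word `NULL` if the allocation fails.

Op 1: a = malloc(1) -> a = 0; heap: [0-0 ALLOC][1-26 FREE]
Op 2: b = malloc(8) -> b = 1; heap: [0-0 ALLOC][1-8 ALLOC][9-26 FREE]
Op 3: free(a) -> (freed a); heap: [0-0 FREE][1-8 ALLOC][9-26 FREE]
Op 4: free(b) -> (freed b); heap: [0-26 FREE]
Op 5: c = malloc(8) -> c = 0; heap: [0-7 ALLOC][8-26 FREE]
malloc(24): first-fit scan over [0-7 ALLOC][8-26 FREE] -> NULL

Answer: NULL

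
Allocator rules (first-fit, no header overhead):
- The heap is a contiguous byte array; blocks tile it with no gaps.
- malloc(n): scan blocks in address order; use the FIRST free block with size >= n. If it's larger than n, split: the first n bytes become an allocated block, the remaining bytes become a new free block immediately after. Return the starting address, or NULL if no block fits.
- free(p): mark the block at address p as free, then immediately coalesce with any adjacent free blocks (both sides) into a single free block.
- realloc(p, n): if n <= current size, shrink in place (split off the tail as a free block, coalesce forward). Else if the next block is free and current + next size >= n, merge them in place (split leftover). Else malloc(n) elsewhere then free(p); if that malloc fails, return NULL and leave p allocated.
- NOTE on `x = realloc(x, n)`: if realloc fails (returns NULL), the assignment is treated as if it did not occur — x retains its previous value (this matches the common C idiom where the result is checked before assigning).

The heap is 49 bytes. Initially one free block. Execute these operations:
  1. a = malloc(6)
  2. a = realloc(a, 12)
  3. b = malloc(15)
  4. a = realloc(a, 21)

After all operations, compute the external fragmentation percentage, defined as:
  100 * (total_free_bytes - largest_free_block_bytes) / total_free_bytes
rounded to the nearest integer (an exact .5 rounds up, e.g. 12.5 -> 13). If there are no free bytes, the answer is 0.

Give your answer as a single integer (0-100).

Op 1: a = malloc(6) -> a = 0; heap: [0-5 ALLOC][6-48 FREE]
Op 2: a = realloc(a, 12) -> a = 0; heap: [0-11 ALLOC][12-48 FREE]
Op 3: b = malloc(15) -> b = 12; heap: [0-11 ALLOC][12-26 ALLOC][27-48 FREE]
Op 4: a = realloc(a, 21) -> a = 27; heap: [0-11 FREE][12-26 ALLOC][27-47 ALLOC][48-48 FREE]
Free blocks: [12 1] total_free=13 largest=12 -> 100*(13-12)/13 = 100/13 ≈ 7.692 -> rounds to 8

Answer: 8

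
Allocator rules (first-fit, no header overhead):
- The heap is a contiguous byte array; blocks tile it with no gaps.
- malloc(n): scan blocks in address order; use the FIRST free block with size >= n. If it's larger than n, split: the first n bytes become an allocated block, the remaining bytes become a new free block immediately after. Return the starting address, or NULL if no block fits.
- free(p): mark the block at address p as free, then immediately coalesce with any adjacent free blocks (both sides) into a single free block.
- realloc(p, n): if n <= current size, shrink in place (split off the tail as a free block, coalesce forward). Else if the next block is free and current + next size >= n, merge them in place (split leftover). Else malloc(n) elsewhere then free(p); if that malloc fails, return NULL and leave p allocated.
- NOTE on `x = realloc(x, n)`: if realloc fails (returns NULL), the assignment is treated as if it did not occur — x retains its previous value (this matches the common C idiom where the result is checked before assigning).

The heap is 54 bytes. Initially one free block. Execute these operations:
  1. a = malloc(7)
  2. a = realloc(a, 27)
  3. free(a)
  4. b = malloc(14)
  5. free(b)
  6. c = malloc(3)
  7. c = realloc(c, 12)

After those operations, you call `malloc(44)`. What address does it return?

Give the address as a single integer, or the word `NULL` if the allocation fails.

Answer: NULL

Derivation:
Op 1: a = malloc(7) -> a = 0; heap: [0-6 ALLOC][7-53 FREE]
Op 2: a = realloc(a, 27) -> a = 0; heap: [0-26 ALLOC][27-53 FREE]
Op 3: free(a) -> (freed a); heap: [0-53 FREE]
Op 4: b = malloc(14) -> b = 0; heap: [0-13 ALLOC][14-53 FREE]
Op 5: free(b) -> (freed b); heap: [0-53 FREE]
Op 6: c = malloc(3) -> c = 0; heap: [0-2 ALLOC][3-53 FREE]
Op 7: c = realloc(c, 12) -> c = 0; heap: [0-11 ALLOC][12-53 FREE]
malloc(44): first-fit scan over [0-11 ALLOC][12-53 FREE] -> NULL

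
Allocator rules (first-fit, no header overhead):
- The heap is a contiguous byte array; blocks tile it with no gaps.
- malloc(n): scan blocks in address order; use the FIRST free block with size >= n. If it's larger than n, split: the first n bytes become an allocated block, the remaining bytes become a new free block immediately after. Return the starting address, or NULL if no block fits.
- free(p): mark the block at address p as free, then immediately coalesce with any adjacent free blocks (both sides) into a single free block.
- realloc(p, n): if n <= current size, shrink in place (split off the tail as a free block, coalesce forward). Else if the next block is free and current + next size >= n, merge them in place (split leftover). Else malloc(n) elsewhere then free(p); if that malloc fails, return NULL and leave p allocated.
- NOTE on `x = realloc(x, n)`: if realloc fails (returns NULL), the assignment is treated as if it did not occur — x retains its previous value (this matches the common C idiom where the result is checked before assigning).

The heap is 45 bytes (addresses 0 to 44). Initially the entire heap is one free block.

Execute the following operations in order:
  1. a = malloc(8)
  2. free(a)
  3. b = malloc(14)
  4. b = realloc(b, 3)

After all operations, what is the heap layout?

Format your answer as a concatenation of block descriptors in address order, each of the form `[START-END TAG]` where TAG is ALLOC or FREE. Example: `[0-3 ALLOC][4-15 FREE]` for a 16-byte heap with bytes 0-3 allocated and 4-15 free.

Answer: [0-2 ALLOC][3-44 FREE]

Derivation:
Op 1: a = malloc(8) -> a = 0; heap: [0-7 ALLOC][8-44 FREE]
Op 2: free(a) -> (freed a); heap: [0-44 FREE]
Op 3: b = malloc(14) -> b = 0; heap: [0-13 ALLOC][14-44 FREE]
Op 4: b = realloc(b, 3) -> b = 0; heap: [0-2 ALLOC][3-44 FREE]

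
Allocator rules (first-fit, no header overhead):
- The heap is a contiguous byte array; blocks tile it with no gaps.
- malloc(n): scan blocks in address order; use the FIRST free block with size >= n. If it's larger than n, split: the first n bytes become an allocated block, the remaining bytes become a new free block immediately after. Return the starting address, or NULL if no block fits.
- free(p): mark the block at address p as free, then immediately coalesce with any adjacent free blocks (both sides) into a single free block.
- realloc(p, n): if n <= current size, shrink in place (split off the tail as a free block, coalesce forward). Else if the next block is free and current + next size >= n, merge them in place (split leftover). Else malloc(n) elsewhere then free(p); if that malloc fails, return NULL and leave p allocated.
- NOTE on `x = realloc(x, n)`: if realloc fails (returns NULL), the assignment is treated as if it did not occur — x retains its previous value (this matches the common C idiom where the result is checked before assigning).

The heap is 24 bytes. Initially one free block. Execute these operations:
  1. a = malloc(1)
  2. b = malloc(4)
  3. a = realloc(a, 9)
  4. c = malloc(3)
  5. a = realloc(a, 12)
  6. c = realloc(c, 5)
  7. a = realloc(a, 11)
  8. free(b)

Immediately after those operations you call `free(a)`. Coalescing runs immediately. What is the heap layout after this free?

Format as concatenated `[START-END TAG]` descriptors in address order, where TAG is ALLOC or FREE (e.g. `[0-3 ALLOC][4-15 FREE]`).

Op 1: a = malloc(1) -> a = 0; heap: [0-0 ALLOC][1-23 FREE]
Op 2: b = malloc(4) -> b = 1; heap: [0-0 ALLOC][1-4 ALLOC][5-23 FREE]
Op 3: a = realloc(a, 9) -> a = 5; heap: [0-0 FREE][1-4 ALLOC][5-13 ALLOC][14-23 FREE]
Op 4: c = malloc(3) -> c = 14; heap: [0-0 FREE][1-4 ALLOC][5-13 ALLOC][14-16 ALLOC][17-23 FREE]
Op 5: a = realloc(a, 12) -> NULL (a unchanged); heap: [0-0 FREE][1-4 ALLOC][5-13 ALLOC][14-16 ALLOC][17-23 FREE]
Op 6: c = realloc(c, 5) -> c = 14; heap: [0-0 FREE][1-4 ALLOC][5-13 ALLOC][14-18 ALLOC][19-23 FREE]
Op 7: a = realloc(a, 11) -> NULL (a unchanged); heap: [0-0 FREE][1-4 ALLOC][5-13 ALLOC][14-18 ALLOC][19-23 FREE]
Op 8: free(b) -> (freed b); heap: [0-4 FREE][5-13 ALLOC][14-18 ALLOC][19-23 FREE]
free(a): a = 5 -> block [5-13 ALLOC]; mark free, coalesce with adjacent free neighbors -> [0-13 FREE][14-18 ALLOC][19-23 FREE]

Answer: [0-13 FREE][14-18 ALLOC][19-23 FREE]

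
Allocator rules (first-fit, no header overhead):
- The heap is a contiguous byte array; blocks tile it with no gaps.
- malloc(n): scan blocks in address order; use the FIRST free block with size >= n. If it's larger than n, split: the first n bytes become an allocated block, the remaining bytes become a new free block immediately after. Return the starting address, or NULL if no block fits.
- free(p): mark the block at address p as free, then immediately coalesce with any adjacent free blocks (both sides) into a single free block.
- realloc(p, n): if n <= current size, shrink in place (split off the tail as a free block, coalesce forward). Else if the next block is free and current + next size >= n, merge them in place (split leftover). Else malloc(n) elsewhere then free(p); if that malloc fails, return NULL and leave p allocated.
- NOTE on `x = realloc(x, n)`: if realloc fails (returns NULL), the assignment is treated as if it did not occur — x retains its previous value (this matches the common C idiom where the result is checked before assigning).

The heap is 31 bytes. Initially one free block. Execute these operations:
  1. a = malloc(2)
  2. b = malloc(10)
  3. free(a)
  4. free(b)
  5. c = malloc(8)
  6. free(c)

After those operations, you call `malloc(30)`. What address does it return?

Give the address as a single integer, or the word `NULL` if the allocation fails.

Op 1: a = malloc(2) -> a = 0; heap: [0-1 ALLOC][2-30 FREE]
Op 2: b = malloc(10) -> b = 2; heap: [0-1 ALLOC][2-11 ALLOC][12-30 FREE]
Op 3: free(a) -> (freed a); heap: [0-1 FREE][2-11 ALLOC][12-30 FREE]
Op 4: free(b) -> (freed b); heap: [0-30 FREE]
Op 5: c = malloc(8) -> c = 0; heap: [0-7 ALLOC][8-30 FREE]
Op 6: free(c) -> (freed c); heap: [0-30 FREE]
malloc(30): first-fit scan over [0-30 FREE] -> 0

Answer: 0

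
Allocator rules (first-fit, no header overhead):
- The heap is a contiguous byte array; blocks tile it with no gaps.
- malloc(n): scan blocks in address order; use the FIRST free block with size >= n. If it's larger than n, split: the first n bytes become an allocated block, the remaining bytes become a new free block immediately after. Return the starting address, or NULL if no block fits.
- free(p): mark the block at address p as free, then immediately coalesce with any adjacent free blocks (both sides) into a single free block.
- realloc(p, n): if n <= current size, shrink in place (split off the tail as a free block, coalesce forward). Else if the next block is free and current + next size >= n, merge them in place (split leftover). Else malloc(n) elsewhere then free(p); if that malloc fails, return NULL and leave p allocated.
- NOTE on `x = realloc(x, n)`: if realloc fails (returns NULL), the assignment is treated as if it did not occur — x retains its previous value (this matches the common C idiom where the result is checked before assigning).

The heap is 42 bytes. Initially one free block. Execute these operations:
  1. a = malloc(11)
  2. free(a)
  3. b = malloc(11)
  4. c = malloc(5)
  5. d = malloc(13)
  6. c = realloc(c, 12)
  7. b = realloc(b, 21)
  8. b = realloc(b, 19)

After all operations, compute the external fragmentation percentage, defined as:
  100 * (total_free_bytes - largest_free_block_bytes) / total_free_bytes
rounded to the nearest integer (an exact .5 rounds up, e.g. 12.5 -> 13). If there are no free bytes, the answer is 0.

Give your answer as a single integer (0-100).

Op 1: a = malloc(11) -> a = 0; heap: [0-10 ALLOC][11-41 FREE]
Op 2: free(a) -> (freed a); heap: [0-41 FREE]
Op 3: b = malloc(11) -> b = 0; heap: [0-10 ALLOC][11-41 FREE]
Op 4: c = malloc(5) -> c = 11; heap: [0-10 ALLOC][11-15 ALLOC][16-41 FREE]
Op 5: d = malloc(13) -> d = 16; heap: [0-10 ALLOC][11-15 ALLOC][16-28 ALLOC][29-41 FREE]
Op 6: c = realloc(c, 12) -> c = 29; heap: [0-10 ALLOC][11-15 FREE][16-28 ALLOC][29-40 ALLOC][41-41 FREE]
Op 7: b = realloc(b, 21) -> NULL (b unchanged); heap: [0-10 ALLOC][11-15 FREE][16-28 ALLOC][29-40 ALLOC][41-41 FREE]
Op 8: b = realloc(b, 19) -> NULL (b unchanged); heap: [0-10 ALLOC][11-15 FREE][16-28 ALLOC][29-40 ALLOC][41-41 FREE]
Free blocks: [5 1] total_free=6 largest=5 -> 100*(6-5)/6 = 100/6 ≈ 16.667 -> rounds to 17

Answer: 17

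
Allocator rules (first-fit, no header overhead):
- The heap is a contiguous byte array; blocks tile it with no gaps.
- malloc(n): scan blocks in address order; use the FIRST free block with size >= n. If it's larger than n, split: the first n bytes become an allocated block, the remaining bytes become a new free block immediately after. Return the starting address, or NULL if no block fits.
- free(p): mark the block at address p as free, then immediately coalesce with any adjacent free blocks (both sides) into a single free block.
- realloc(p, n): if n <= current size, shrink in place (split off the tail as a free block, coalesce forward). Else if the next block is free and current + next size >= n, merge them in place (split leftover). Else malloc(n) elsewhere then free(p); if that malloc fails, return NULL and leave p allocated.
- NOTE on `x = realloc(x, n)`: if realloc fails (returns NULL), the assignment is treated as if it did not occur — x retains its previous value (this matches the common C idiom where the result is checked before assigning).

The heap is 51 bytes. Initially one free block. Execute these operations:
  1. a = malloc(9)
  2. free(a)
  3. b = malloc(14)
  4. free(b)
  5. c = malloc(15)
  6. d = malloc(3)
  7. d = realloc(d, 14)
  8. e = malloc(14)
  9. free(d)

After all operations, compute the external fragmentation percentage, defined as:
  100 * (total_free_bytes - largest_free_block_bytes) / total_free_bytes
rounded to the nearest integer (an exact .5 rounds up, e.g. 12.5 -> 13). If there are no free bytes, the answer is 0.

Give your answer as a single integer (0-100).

Answer: 36

Derivation:
Op 1: a = malloc(9) -> a = 0; heap: [0-8 ALLOC][9-50 FREE]
Op 2: free(a) -> (freed a); heap: [0-50 FREE]
Op 3: b = malloc(14) -> b = 0; heap: [0-13 ALLOC][14-50 FREE]
Op 4: free(b) -> (freed b); heap: [0-50 FREE]
Op 5: c = malloc(15) -> c = 0; heap: [0-14 ALLOC][15-50 FREE]
Op 6: d = malloc(3) -> d = 15; heap: [0-14 ALLOC][15-17 ALLOC][18-50 FREE]
Op 7: d = realloc(d, 14) -> d = 15; heap: [0-14 ALLOC][15-28 ALLOC][29-50 FREE]
Op 8: e = malloc(14) -> e = 29; heap: [0-14 ALLOC][15-28 ALLOC][29-42 ALLOC][43-50 FREE]
Op 9: free(d) -> (freed d); heap: [0-14 ALLOC][15-28 FREE][29-42 ALLOC][43-50 FREE]
Free blocks: [14 8] total_free=22 largest=14 -> 100*(22-14)/22 = 800/22 ≈ 36.364 -> rounds to 36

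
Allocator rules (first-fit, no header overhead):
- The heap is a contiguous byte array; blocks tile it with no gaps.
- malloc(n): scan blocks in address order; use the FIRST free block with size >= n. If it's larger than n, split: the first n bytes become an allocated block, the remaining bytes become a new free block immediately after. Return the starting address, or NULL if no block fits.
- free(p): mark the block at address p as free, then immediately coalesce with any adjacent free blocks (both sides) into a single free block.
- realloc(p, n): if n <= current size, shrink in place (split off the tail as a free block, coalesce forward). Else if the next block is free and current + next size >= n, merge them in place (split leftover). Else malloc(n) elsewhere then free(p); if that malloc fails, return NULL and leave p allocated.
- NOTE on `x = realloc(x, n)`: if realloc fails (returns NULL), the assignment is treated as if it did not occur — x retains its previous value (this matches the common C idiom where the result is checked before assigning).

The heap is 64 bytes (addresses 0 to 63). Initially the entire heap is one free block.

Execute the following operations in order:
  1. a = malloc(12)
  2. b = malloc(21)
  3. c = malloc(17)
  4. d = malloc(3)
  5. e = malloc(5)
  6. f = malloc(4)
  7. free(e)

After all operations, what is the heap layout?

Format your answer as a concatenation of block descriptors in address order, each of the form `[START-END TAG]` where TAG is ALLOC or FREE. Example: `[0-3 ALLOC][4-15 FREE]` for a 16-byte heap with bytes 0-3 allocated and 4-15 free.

Answer: [0-11 ALLOC][12-32 ALLOC][33-49 ALLOC][50-52 ALLOC][53-57 FREE][58-61 ALLOC][62-63 FREE]

Derivation:
Op 1: a = malloc(12) -> a = 0; heap: [0-11 ALLOC][12-63 FREE]
Op 2: b = malloc(21) -> b = 12; heap: [0-11 ALLOC][12-32 ALLOC][33-63 FREE]
Op 3: c = malloc(17) -> c = 33; heap: [0-11 ALLOC][12-32 ALLOC][33-49 ALLOC][50-63 FREE]
Op 4: d = malloc(3) -> d = 50; heap: [0-11 ALLOC][12-32 ALLOC][33-49 ALLOC][50-52 ALLOC][53-63 FREE]
Op 5: e = malloc(5) -> e = 53; heap: [0-11 ALLOC][12-32 ALLOC][33-49 ALLOC][50-52 ALLOC][53-57 ALLOC][58-63 FREE]
Op 6: f = malloc(4) -> f = 58; heap: [0-11 ALLOC][12-32 ALLOC][33-49 ALLOC][50-52 ALLOC][53-57 ALLOC][58-61 ALLOC][62-63 FREE]
Op 7: free(e) -> (freed e); heap: [0-11 ALLOC][12-32 ALLOC][33-49 ALLOC][50-52 ALLOC][53-57 FREE][58-61 ALLOC][62-63 FREE]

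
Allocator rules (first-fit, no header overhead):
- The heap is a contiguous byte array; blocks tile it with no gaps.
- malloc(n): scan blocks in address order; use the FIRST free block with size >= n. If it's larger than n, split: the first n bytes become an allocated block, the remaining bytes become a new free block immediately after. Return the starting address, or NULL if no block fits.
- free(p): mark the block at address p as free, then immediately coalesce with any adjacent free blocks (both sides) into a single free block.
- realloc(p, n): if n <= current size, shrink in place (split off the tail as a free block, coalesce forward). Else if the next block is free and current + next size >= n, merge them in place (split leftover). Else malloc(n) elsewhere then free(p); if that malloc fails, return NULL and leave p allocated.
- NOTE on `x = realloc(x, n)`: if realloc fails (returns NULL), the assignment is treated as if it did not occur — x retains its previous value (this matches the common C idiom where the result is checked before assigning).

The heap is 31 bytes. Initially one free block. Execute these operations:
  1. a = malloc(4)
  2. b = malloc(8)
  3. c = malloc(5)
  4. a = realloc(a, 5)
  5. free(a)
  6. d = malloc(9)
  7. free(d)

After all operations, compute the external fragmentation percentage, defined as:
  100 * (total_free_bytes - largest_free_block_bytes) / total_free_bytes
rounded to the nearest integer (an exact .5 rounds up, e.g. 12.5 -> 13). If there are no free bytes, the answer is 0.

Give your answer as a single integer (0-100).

Op 1: a = malloc(4) -> a = 0; heap: [0-3 ALLOC][4-30 FREE]
Op 2: b = malloc(8) -> b = 4; heap: [0-3 ALLOC][4-11 ALLOC][12-30 FREE]
Op 3: c = malloc(5) -> c = 12; heap: [0-3 ALLOC][4-11 ALLOC][12-16 ALLOC][17-30 FREE]
Op 4: a = realloc(a, 5) -> a = 17; heap: [0-3 FREE][4-11 ALLOC][12-16 ALLOC][17-21 ALLOC][22-30 FREE]
Op 5: free(a) -> (freed a); heap: [0-3 FREE][4-11 ALLOC][12-16 ALLOC][17-30 FREE]
Op 6: d = malloc(9) -> d = 17; heap: [0-3 FREE][4-11 ALLOC][12-16 ALLOC][17-25 ALLOC][26-30 FREE]
Op 7: free(d) -> (freed d); heap: [0-3 FREE][4-11 ALLOC][12-16 ALLOC][17-30 FREE]
Free blocks: [4 14] total_free=18 largest=14 -> 100*(18-14)/18 = 400/18 ≈ 22.222 -> rounds to 22

Answer: 22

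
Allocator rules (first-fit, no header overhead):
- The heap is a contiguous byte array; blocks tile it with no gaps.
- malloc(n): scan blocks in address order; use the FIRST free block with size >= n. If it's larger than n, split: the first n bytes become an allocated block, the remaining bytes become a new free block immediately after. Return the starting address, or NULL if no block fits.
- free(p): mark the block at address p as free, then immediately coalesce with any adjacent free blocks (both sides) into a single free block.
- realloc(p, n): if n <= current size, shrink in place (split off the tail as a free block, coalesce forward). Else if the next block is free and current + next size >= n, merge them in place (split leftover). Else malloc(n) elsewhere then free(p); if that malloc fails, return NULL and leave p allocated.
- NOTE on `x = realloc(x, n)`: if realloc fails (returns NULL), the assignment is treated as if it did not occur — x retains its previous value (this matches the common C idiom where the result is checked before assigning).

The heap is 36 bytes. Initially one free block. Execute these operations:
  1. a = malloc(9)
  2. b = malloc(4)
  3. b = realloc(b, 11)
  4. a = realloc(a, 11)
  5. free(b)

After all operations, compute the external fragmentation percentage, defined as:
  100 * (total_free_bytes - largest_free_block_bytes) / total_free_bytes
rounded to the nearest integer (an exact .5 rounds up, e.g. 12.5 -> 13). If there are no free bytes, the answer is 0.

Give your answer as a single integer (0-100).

Answer: 20

Derivation:
Op 1: a = malloc(9) -> a = 0; heap: [0-8 ALLOC][9-35 FREE]
Op 2: b = malloc(4) -> b = 9; heap: [0-8 ALLOC][9-12 ALLOC][13-35 FREE]
Op 3: b = realloc(b, 11) -> b = 9; heap: [0-8 ALLOC][9-19 ALLOC][20-35 FREE]
Op 4: a = realloc(a, 11) -> a = 20; heap: [0-8 FREE][9-19 ALLOC][20-30 ALLOC][31-35 FREE]
Op 5: free(b) -> (freed b); heap: [0-19 FREE][20-30 ALLOC][31-35 FREE]
Free blocks: [20 5] total_free=25 largest=20 -> 100*(25-20)/25 = 500/25 = 20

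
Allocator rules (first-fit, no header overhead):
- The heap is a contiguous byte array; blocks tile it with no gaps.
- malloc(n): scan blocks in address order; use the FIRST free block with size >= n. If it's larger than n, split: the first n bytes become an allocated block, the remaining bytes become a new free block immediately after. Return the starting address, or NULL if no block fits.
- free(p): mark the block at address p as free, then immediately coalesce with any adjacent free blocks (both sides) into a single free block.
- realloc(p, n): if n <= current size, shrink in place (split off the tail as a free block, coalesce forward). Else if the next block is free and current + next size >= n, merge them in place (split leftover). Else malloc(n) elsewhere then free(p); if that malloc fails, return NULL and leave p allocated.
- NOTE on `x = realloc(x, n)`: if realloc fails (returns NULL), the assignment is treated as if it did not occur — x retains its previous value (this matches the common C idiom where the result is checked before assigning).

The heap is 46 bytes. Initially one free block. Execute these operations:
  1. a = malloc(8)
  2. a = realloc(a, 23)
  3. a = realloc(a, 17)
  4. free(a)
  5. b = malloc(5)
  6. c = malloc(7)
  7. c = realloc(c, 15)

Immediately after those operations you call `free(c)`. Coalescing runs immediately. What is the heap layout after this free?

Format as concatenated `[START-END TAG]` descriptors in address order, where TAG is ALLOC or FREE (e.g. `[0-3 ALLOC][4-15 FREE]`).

Op 1: a = malloc(8) -> a = 0; heap: [0-7 ALLOC][8-45 FREE]
Op 2: a = realloc(a, 23) -> a = 0; heap: [0-22 ALLOC][23-45 FREE]
Op 3: a = realloc(a, 17) -> a = 0; heap: [0-16 ALLOC][17-45 FREE]
Op 4: free(a) -> (freed a); heap: [0-45 FREE]
Op 5: b = malloc(5) -> b = 0; heap: [0-4 ALLOC][5-45 FREE]
Op 6: c = malloc(7) -> c = 5; heap: [0-4 ALLOC][5-11 ALLOC][12-45 FREE]
Op 7: c = realloc(c, 15) -> c = 5; heap: [0-4 ALLOC][5-19 ALLOC][20-45 FREE]
free(c): c = 5 -> block [5-19 ALLOC]; mark free, coalesce with adjacent free neighbors -> [0-4 ALLOC][5-45 FREE]

Answer: [0-4 ALLOC][5-45 FREE]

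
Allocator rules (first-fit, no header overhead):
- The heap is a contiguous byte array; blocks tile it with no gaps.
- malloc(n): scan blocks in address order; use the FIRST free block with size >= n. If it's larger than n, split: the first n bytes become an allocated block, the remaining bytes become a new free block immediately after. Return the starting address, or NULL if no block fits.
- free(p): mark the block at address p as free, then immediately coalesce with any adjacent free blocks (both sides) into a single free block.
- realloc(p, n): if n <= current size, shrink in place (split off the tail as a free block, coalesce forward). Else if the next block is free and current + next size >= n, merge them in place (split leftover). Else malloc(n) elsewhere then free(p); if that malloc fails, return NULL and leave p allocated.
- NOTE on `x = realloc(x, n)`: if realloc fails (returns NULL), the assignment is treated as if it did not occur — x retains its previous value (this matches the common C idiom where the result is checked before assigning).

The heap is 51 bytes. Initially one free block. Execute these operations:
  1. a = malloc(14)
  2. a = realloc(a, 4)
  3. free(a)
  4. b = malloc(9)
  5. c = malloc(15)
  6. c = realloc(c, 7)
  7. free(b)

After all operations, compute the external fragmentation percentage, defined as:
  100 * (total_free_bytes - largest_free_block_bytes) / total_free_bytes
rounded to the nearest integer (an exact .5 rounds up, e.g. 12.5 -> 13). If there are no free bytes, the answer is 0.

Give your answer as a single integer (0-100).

Answer: 20

Derivation:
Op 1: a = malloc(14) -> a = 0; heap: [0-13 ALLOC][14-50 FREE]
Op 2: a = realloc(a, 4) -> a = 0; heap: [0-3 ALLOC][4-50 FREE]
Op 3: free(a) -> (freed a); heap: [0-50 FREE]
Op 4: b = malloc(9) -> b = 0; heap: [0-8 ALLOC][9-50 FREE]
Op 5: c = malloc(15) -> c = 9; heap: [0-8 ALLOC][9-23 ALLOC][24-50 FREE]
Op 6: c = realloc(c, 7) -> c = 9; heap: [0-8 ALLOC][9-15 ALLOC][16-50 FREE]
Op 7: free(b) -> (freed b); heap: [0-8 FREE][9-15 ALLOC][16-50 FREE]
Free blocks: [9 35] total_free=44 largest=35 -> 100*(44-35)/44 = 900/44 ≈ 20.455 -> rounds to 20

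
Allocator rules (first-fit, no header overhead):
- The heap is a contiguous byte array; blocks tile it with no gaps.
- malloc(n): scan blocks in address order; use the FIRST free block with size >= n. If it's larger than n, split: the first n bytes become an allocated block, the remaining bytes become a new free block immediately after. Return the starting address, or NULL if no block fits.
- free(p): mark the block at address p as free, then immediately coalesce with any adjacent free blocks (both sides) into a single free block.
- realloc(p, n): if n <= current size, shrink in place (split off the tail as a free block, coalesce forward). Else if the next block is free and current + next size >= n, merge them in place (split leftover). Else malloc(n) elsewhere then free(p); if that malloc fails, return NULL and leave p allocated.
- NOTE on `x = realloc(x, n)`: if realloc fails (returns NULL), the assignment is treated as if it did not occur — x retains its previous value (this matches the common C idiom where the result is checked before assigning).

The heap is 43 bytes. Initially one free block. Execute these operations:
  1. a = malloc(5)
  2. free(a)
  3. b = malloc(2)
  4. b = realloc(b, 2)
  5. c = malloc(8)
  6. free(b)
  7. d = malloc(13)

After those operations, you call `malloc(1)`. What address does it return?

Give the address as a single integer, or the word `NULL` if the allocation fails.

Answer: 0

Derivation:
Op 1: a = malloc(5) -> a = 0; heap: [0-4 ALLOC][5-42 FREE]
Op 2: free(a) -> (freed a); heap: [0-42 FREE]
Op 3: b = malloc(2) -> b = 0; heap: [0-1 ALLOC][2-42 FREE]
Op 4: b = realloc(b, 2) -> b = 0; heap: [0-1 ALLOC][2-42 FREE]
Op 5: c = malloc(8) -> c = 2; heap: [0-1 ALLOC][2-9 ALLOC][10-42 FREE]
Op 6: free(b) -> (freed b); heap: [0-1 FREE][2-9 ALLOC][10-42 FREE]
Op 7: d = malloc(13) -> d = 10; heap: [0-1 FREE][2-9 ALLOC][10-22 ALLOC][23-42 FREE]
malloc(1): first-fit scan over [0-1 FREE][2-9 ALLOC][10-22 ALLOC][23-42 FREE] -> 0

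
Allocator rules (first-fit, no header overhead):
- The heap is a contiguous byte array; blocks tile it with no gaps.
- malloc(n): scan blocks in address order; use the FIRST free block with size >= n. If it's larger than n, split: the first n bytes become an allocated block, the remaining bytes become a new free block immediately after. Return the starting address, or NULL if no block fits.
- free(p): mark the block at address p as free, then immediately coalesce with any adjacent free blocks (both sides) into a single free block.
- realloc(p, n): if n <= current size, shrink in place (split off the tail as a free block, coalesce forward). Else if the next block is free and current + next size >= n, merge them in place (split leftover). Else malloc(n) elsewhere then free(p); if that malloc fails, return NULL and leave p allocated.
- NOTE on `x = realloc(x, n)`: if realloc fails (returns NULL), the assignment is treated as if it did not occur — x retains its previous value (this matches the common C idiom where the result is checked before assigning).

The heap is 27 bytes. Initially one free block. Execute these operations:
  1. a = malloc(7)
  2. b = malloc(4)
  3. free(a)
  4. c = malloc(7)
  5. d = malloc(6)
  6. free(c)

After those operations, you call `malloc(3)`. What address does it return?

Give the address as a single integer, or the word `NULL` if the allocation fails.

Answer: 0

Derivation:
Op 1: a = malloc(7) -> a = 0; heap: [0-6 ALLOC][7-26 FREE]
Op 2: b = malloc(4) -> b = 7; heap: [0-6 ALLOC][7-10 ALLOC][11-26 FREE]
Op 3: free(a) -> (freed a); heap: [0-6 FREE][7-10 ALLOC][11-26 FREE]
Op 4: c = malloc(7) -> c = 0; heap: [0-6 ALLOC][7-10 ALLOC][11-26 FREE]
Op 5: d = malloc(6) -> d = 11; heap: [0-6 ALLOC][7-10 ALLOC][11-16 ALLOC][17-26 FREE]
Op 6: free(c) -> (freed c); heap: [0-6 FREE][7-10 ALLOC][11-16 ALLOC][17-26 FREE]
malloc(3): first-fit scan over [0-6 FREE][7-10 ALLOC][11-16 ALLOC][17-26 FREE] -> 0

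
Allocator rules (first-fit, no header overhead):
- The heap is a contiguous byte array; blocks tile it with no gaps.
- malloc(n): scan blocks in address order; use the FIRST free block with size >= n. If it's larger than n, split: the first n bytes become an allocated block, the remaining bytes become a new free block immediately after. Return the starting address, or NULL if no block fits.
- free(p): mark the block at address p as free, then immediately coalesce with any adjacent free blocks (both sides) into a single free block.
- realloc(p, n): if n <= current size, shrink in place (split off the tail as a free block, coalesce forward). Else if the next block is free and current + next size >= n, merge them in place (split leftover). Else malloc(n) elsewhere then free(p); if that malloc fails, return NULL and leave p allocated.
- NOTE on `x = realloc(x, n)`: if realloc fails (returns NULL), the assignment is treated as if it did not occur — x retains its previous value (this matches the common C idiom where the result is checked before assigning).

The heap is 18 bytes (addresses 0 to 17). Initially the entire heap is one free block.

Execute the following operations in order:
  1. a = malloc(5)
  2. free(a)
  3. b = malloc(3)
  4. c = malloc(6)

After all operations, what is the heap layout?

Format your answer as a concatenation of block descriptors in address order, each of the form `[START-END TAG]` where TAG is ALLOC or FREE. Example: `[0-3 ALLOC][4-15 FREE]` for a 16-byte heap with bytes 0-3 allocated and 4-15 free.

Op 1: a = malloc(5) -> a = 0; heap: [0-4 ALLOC][5-17 FREE]
Op 2: free(a) -> (freed a); heap: [0-17 FREE]
Op 3: b = malloc(3) -> b = 0; heap: [0-2 ALLOC][3-17 FREE]
Op 4: c = malloc(6) -> c = 3; heap: [0-2 ALLOC][3-8 ALLOC][9-17 FREE]

Answer: [0-2 ALLOC][3-8 ALLOC][9-17 FREE]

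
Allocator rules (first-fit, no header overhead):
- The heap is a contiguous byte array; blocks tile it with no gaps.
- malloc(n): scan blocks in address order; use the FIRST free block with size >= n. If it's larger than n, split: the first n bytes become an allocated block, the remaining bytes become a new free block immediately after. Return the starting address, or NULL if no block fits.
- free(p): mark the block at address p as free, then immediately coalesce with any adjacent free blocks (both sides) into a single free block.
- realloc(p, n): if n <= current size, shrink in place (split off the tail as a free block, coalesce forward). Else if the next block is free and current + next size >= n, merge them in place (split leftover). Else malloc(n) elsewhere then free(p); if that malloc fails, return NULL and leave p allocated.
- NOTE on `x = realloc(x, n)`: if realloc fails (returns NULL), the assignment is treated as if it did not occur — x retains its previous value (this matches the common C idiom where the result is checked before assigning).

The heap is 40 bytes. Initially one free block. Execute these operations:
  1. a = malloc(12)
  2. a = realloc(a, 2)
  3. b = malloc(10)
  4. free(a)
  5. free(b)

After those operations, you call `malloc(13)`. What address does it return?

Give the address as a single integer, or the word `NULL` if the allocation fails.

Op 1: a = malloc(12) -> a = 0; heap: [0-11 ALLOC][12-39 FREE]
Op 2: a = realloc(a, 2) -> a = 0; heap: [0-1 ALLOC][2-39 FREE]
Op 3: b = malloc(10) -> b = 2; heap: [0-1 ALLOC][2-11 ALLOC][12-39 FREE]
Op 4: free(a) -> (freed a); heap: [0-1 FREE][2-11 ALLOC][12-39 FREE]
Op 5: free(b) -> (freed b); heap: [0-39 FREE]
malloc(13): first-fit scan over [0-39 FREE] -> 0

Answer: 0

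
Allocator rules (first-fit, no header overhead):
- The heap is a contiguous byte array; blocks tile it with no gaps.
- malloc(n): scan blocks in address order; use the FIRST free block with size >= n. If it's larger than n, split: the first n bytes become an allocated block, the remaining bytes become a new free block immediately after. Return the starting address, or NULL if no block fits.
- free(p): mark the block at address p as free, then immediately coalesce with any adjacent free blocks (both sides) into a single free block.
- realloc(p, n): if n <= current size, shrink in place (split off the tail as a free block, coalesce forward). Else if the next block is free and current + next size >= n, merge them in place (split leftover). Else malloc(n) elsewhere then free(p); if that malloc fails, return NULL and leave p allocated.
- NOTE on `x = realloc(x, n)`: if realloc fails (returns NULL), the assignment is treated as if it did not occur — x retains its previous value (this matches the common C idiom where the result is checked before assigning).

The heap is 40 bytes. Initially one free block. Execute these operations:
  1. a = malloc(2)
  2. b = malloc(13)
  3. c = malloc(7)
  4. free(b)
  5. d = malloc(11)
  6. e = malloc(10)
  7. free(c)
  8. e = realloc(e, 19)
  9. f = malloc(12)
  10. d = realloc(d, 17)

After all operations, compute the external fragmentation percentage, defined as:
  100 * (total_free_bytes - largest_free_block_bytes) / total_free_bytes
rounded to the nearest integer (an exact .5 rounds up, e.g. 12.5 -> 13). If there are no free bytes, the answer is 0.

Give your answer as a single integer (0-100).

Answer: 27

Derivation:
Op 1: a = malloc(2) -> a = 0; heap: [0-1 ALLOC][2-39 FREE]
Op 2: b = malloc(13) -> b = 2; heap: [0-1 ALLOC][2-14 ALLOC][15-39 FREE]
Op 3: c = malloc(7) -> c = 15; heap: [0-1 ALLOC][2-14 ALLOC][15-21 ALLOC][22-39 FREE]
Op 4: free(b) -> (freed b); heap: [0-1 ALLOC][2-14 FREE][15-21 ALLOC][22-39 FREE]
Op 5: d = malloc(11) -> d = 2; heap: [0-1 ALLOC][2-12 ALLOC][13-14 FREE][15-21 ALLOC][22-39 FREE]
Op 6: e = malloc(10) -> e = 22; heap: [0-1 ALLOC][2-12 ALLOC][13-14 FREE][15-21 ALLOC][22-31 ALLOC][32-39 FREE]
Op 7: free(c) -> (freed c); heap: [0-1 ALLOC][2-12 ALLOC][13-21 FREE][22-31 ALLOC][32-39 FREE]
Op 8: e = realloc(e, 19) -> NULL (e unchanged); heap: [0-1 ALLOC][2-12 ALLOC][13-21 FREE][22-31 ALLOC][32-39 FREE]
Op 9: f = malloc(12) -> f = NULL; heap: [0-1 ALLOC][2-12 ALLOC][13-21 FREE][22-31 ALLOC][32-39 FREE]
Op 10: d = realloc(d, 17) -> d = 2; heap: [0-1 ALLOC][2-18 ALLOC][19-21 FREE][22-31 ALLOC][32-39 FREE]
Free blocks: [3 8] total_free=11 largest=8 -> 100*(11-8)/11 = 300/11 ≈ 27.273 -> rounds to 27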